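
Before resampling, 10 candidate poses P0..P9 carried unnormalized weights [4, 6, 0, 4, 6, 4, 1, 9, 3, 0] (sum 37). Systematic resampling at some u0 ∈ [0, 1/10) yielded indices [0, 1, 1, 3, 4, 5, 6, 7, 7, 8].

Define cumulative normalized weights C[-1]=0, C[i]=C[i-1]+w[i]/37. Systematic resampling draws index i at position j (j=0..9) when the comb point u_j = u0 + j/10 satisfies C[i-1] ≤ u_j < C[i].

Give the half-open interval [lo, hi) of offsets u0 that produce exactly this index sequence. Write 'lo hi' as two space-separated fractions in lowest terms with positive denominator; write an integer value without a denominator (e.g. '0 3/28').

C = [4/37, 10/37, 10/37, 14/37, 20/37, 24/37, 25/37, 34/37, 1, 1]
j=0 picked index 0: u0 ∈ [0, 4/37)
j=1 picked index 1: u0 ∈ [3/370, 63/370)
j=2 picked index 1: u0 ∈ [-17/185, 13/185)
j=3 picked index 3: u0 ∈ [-11/370, 29/370)
j=4 picked index 4: u0 ∈ [-4/185, 26/185)
j=5 picked index 5: u0 ∈ [3/74, 11/74)
j=6 picked index 6: u0 ∈ [9/185, 14/185)
j=7 picked index 7: u0 ∈ [-9/370, 81/370)
j=8 picked index 7: u0 ∈ [-23/185, 22/185)
j=9 picked index 8: u0 ∈ [7/370, 1/10)
intersection: [9/185, 13/185)

9/185 13/185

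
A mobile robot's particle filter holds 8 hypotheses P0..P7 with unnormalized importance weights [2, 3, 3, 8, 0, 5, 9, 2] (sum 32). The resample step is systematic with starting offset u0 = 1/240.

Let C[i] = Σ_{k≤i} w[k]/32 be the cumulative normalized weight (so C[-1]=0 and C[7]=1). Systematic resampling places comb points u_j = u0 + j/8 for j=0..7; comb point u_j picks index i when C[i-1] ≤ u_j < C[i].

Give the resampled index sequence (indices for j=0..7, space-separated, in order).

C = [1/16, 5/32, 1/4, 1/2, 1/2, 21/32, 15/16, 1]
j=0: u_0=1/240 ∈ [0, 1/16) → index 0
j=1: u_1=31/240 ∈ [1/16, 5/32) → index 1
j=2: u_2=61/240 ∈ [1/4, 1/2) → index 3
j=3: u_3=91/240 ∈ [1/4, 1/2) → index 3
j=4: u_4=121/240 ∈ [1/2, 21/32) → index 5
j=5: u_5=151/240 ∈ [1/2, 21/32) → index 5
j=6: u_6=181/240 ∈ [21/32, 15/16) → index 6
j=7: u_7=211/240 ∈ [21/32, 15/16) → index 6

0 1 3 3 5 5 6 6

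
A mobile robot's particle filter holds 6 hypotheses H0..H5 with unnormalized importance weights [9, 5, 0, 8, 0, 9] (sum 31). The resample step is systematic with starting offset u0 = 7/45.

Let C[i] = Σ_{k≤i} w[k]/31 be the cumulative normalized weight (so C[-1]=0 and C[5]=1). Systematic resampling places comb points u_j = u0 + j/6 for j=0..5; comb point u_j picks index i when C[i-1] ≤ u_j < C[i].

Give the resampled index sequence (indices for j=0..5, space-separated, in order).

C = [9/31, 14/31, 14/31, 22/31, 22/31, 1]
j=0: u_0=7/45 ∈ [0, 9/31) → index 0
j=1: u_1=29/90 ∈ [9/31, 14/31) → index 1
j=2: u_2=22/45 ∈ [14/31, 22/31) → index 3
j=3: u_3=59/90 ∈ [14/31, 22/31) → index 3
j=4: u_4=37/45 ∈ [22/31, 1) → index 5
j=5: u_5=89/90 ∈ [22/31, 1) → index 5

0 1 3 3 5 5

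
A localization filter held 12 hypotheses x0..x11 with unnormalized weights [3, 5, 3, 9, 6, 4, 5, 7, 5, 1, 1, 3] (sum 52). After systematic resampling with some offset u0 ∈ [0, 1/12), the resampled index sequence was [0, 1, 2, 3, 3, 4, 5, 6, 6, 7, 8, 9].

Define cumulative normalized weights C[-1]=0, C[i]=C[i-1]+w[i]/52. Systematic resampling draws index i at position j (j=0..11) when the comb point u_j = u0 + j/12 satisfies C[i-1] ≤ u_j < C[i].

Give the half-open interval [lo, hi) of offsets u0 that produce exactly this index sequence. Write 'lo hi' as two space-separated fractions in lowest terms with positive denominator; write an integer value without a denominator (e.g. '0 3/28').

C = [3/52, 2/13, 11/52, 5/13, 1/2, 15/26, 35/52, 21/26, 47/52, 12/13, 49/52, 1]
j=0 picked index 0: u0 ∈ [0, 3/52)
j=1 picked index 1: u0 ∈ [-1/39, 11/156)
j=2 picked index 2: u0 ∈ [-1/78, 7/156)
j=3 picked index 3: u0 ∈ [-1/26, 7/52)
j=4 picked index 3: u0 ∈ [-19/156, 2/39)
j=5 picked index 4: u0 ∈ [-5/156, 1/12)
j=6 picked index 5: u0 ∈ [0, 1/13)
j=7 picked index 6: u0 ∈ [-1/156, 7/78)
j=8 picked index 6: u0 ∈ [-7/78, 1/156)
j=9 picked index 7: u0 ∈ [-1/13, 3/52)
j=10 picked index 8: u0 ∈ [-1/39, 11/156)
j=11 picked index 9: u0 ∈ [-1/78, 1/156)
intersection: [0, 1/156)

0 1/156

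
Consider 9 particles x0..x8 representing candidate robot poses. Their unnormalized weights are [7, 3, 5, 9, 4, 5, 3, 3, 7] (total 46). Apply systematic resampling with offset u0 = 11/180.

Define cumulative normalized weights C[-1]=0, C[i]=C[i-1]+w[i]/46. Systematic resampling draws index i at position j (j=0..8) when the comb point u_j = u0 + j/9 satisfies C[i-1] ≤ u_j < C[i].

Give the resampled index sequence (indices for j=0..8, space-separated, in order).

0 1 2 3 3 5 6 7 8

C = [7/46, 5/23, 15/46, 12/23, 14/23, 33/46, 18/23, 39/46, 1]
j=0: u_0=11/180 ∈ [0, 7/46) → index 0
j=1: u_1=31/180 ∈ [7/46, 5/23) → index 1
j=2: u_2=17/60 ∈ [5/23, 15/46) → index 2
j=3: u_3=71/180 ∈ [15/46, 12/23) → index 3
j=4: u_4=91/180 ∈ [15/46, 12/23) → index 3
j=5: u_5=37/60 ∈ [14/23, 33/46) → index 5
j=6: u_6=131/180 ∈ [33/46, 18/23) → index 6
j=7: u_7=151/180 ∈ [18/23, 39/46) → index 7
j=8: u_8=19/20 ∈ [39/46, 1) → index 8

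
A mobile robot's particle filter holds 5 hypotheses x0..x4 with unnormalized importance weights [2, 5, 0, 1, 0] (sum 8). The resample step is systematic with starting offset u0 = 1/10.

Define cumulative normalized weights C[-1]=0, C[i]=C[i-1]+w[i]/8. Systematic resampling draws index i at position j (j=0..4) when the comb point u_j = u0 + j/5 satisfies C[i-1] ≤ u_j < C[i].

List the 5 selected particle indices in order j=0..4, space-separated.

C = [1/4, 7/8, 7/8, 1, 1]
j=0: u_0=1/10 ∈ [0, 1/4) → index 0
j=1: u_1=3/10 ∈ [1/4, 7/8) → index 1
j=2: u_2=1/2 ∈ [1/4, 7/8) → index 1
j=3: u_3=7/10 ∈ [1/4, 7/8) → index 1
j=4: u_4=9/10 ∈ [7/8, 1) → index 3

0 1 1 1 3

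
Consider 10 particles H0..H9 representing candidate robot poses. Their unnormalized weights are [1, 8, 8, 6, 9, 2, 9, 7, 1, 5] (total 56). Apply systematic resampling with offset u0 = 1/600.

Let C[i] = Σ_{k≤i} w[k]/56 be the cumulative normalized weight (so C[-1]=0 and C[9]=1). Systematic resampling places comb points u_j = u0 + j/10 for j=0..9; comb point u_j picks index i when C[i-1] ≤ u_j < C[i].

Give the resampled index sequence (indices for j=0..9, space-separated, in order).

C = [1/56, 9/56, 17/56, 23/56, 4/7, 17/28, 43/56, 25/28, 51/56, 1]
j=0: u_0=1/600 ∈ [0, 1/56) → index 0
j=1: u_1=61/600 ∈ [1/56, 9/56) → index 1
j=2: u_2=121/600 ∈ [9/56, 17/56) → index 2
j=3: u_3=181/600 ∈ [9/56, 17/56) → index 2
j=4: u_4=241/600 ∈ [17/56, 23/56) → index 3
j=5: u_5=301/600 ∈ [23/56, 4/7) → index 4
j=6: u_6=361/600 ∈ [4/7, 17/28) → index 5
j=7: u_7=421/600 ∈ [17/28, 43/56) → index 6
j=8: u_8=481/600 ∈ [43/56, 25/28) → index 7
j=9: u_9=541/600 ∈ [25/28, 51/56) → index 8

0 1 2 2 3 4 5 6 7 8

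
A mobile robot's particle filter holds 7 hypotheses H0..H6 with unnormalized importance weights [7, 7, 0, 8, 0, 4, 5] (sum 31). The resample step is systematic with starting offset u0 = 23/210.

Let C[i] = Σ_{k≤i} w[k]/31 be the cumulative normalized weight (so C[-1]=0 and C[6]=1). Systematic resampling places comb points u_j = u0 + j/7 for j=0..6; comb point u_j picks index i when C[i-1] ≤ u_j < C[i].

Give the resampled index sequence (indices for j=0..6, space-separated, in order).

C = [7/31, 14/31, 14/31, 22/31, 22/31, 26/31, 1]
j=0: u_0=23/210 ∈ [0, 7/31) → index 0
j=1: u_1=53/210 ∈ [7/31, 14/31) → index 1
j=2: u_2=83/210 ∈ [7/31, 14/31) → index 1
j=3: u_3=113/210 ∈ [14/31, 22/31) → index 3
j=4: u_4=143/210 ∈ [14/31, 22/31) → index 3
j=5: u_5=173/210 ∈ [22/31, 26/31) → index 5
j=6: u_6=29/30 ∈ [26/31, 1) → index 6

0 1 1 3 3 5 6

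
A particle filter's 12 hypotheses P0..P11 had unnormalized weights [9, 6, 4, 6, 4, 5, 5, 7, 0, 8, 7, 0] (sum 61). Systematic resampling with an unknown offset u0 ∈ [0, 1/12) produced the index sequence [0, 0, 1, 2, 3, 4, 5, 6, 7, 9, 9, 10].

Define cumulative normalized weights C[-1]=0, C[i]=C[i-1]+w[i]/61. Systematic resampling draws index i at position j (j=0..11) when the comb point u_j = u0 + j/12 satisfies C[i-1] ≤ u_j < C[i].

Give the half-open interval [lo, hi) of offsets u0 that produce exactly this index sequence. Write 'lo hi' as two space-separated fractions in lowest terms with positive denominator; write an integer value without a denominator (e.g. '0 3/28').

C = [9/61, 15/61, 19/61, 25/61, 29/61, 34/61, 39/61, 46/61, 46/61, 54/61, 1, 1]
j=0 picked index 0: u0 ∈ [0, 9/61)
j=1 picked index 0: u0 ∈ [-1/12, 47/732)
j=2 picked index 1: u0 ∈ [-7/366, 29/366)
j=3 picked index 2: u0 ∈ [-1/244, 15/244)
j=4 picked index 3: u0 ∈ [-4/183, 14/183)
j=5 picked index 4: u0 ∈ [-5/732, 43/732)
j=6 picked index 5: u0 ∈ [-3/122, 7/122)
j=7 picked index 6: u0 ∈ [-19/732, 41/732)
j=8 picked index 7: u0 ∈ [-5/183, 16/183)
j=9 picked index 9: u0 ∈ [1/244, 33/244)
j=10 picked index 9: u0 ∈ [-29/366, 19/366)
j=11 picked index 10: u0 ∈ [-23/732, 1/12)
intersection: [1/244, 19/366)

1/244 19/366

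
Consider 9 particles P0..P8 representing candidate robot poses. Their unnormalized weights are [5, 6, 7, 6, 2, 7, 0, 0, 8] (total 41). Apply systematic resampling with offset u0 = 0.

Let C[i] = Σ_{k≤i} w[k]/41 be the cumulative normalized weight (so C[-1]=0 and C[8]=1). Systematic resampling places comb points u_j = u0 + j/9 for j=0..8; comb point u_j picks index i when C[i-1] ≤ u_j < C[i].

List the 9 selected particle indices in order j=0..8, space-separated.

C = [5/41, 11/41, 18/41, 24/41, 26/41, 33/41, 33/41, 33/41, 1]
j=0: u_0=0 ∈ [0, 5/41) → index 0
j=1: u_1=1/9 ∈ [0, 5/41) → index 0
j=2: u_2=2/9 ∈ [5/41, 11/41) → index 1
j=3: u_3=1/3 ∈ [11/41, 18/41) → index 2
j=4: u_4=4/9 ∈ [18/41, 24/41) → index 3
j=5: u_5=5/9 ∈ [18/41, 24/41) → index 3
j=6: u_6=2/3 ∈ [26/41, 33/41) → index 5
j=7: u_7=7/9 ∈ [26/41, 33/41) → index 5
j=8: u_8=8/9 ∈ [33/41, 1) → index 8

0 0 1 2 3 3 5 5 8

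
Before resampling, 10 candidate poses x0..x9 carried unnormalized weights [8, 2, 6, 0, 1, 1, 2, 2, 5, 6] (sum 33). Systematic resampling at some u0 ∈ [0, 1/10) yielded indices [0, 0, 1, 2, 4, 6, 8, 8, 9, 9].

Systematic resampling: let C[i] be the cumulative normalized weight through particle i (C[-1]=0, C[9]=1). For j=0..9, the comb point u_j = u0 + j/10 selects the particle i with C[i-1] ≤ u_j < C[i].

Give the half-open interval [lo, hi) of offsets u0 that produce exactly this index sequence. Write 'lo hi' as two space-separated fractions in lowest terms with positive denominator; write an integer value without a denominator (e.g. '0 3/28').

C = [8/33, 10/33, 16/33, 16/33, 17/33, 6/11, 20/33, 2/3, 9/11, 1]
j=0 picked index 0: u0 ∈ [0, 8/33)
j=1 picked index 0: u0 ∈ [-1/10, 47/330)
j=2 picked index 1: u0 ∈ [7/165, 17/165)
j=3 picked index 2: u0 ∈ [1/330, 61/330)
j=4 picked index 4: u0 ∈ [14/165, 19/165)
j=5 picked index 6: u0 ∈ [1/22, 7/66)
j=6 picked index 8: u0 ∈ [1/15, 12/55)
j=7 picked index 8: u0 ∈ [-1/30, 13/110)
j=8 picked index 9: u0 ∈ [1/55, 1/5)
j=9 picked index 9: u0 ∈ [-9/110, 1/10)
intersection: [14/165, 1/10)

14/165 1/10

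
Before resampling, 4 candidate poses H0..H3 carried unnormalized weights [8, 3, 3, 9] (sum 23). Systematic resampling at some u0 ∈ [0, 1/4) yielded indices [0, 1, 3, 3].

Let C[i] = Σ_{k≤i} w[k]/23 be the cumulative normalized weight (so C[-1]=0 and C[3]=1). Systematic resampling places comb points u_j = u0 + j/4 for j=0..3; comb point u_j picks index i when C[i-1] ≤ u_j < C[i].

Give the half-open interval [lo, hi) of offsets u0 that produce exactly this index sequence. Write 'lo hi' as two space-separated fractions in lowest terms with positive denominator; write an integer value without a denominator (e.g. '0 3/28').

C = [8/23, 11/23, 14/23, 1]
j=0 picked index 0: u0 ∈ [0, 8/23)
j=1 picked index 1: u0 ∈ [9/92, 21/92)
j=2 picked index 3: u0 ∈ [5/46, 1/2)
j=3 picked index 3: u0 ∈ [-13/92, 1/4)
intersection: [5/46, 21/92)

5/46 21/92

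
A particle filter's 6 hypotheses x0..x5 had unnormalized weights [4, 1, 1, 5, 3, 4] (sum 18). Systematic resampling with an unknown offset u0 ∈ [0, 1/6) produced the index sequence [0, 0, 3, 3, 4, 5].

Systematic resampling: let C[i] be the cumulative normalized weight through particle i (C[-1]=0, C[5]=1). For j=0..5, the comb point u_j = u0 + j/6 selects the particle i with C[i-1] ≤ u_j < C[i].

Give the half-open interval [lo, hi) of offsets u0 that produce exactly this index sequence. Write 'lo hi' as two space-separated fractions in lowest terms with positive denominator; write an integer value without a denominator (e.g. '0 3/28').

C = [2/9, 5/18, 1/3, 11/18, 7/9, 1]
j=0 picked index 0: u0 ∈ [0, 2/9)
j=1 picked index 0: u0 ∈ [-1/6, 1/18)
j=2 picked index 3: u0 ∈ [0, 5/18)
j=3 picked index 3: u0 ∈ [-1/6, 1/9)
j=4 picked index 4: u0 ∈ [-1/18, 1/9)
j=5 picked index 5: u0 ∈ [-1/18, 1/6)
intersection: [0, 1/18)

0 1/18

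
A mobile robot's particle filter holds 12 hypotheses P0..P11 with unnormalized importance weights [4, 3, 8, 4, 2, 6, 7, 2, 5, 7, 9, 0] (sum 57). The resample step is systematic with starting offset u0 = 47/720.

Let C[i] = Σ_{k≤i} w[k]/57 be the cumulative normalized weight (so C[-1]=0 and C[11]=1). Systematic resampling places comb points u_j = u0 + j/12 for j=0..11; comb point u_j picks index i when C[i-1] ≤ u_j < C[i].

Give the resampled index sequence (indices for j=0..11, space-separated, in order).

0 2 2 3 5 6 6 8 9 9 10 10

C = [4/57, 7/57, 5/19, 1/3, 7/19, 9/19, 34/57, 12/19, 41/57, 16/19, 1, 1]
j=0: u_0=47/720 ∈ [0, 4/57) → index 0
j=1: u_1=107/720 ∈ [7/57, 5/19) → index 2
j=2: u_2=167/720 ∈ [7/57, 5/19) → index 2
j=3: u_3=227/720 ∈ [5/19, 1/3) → index 3
j=4: u_4=287/720 ∈ [7/19, 9/19) → index 5
j=5: u_5=347/720 ∈ [9/19, 34/57) → index 6
j=6: u_6=407/720 ∈ [9/19, 34/57) → index 6
j=7: u_7=467/720 ∈ [12/19, 41/57) → index 8
j=8: u_8=527/720 ∈ [41/57, 16/19) → index 9
j=9: u_9=587/720 ∈ [41/57, 16/19) → index 9
j=10: u_10=647/720 ∈ [16/19, 1) → index 10
j=11: u_11=707/720 ∈ [16/19, 1) → index 10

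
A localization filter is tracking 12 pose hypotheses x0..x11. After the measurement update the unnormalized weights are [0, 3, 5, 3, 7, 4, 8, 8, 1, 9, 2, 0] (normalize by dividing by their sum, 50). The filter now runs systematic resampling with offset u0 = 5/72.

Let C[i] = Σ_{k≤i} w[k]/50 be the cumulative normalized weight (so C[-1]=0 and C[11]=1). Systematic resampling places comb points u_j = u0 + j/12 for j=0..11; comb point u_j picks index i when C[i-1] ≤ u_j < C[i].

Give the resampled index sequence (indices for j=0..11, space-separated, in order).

C = [0, 3/50, 4/25, 11/50, 9/25, 11/25, 3/5, 19/25, 39/50, 24/25, 1, 1]
j=0: u_0=5/72 ∈ [3/50, 4/25) → index 2
j=1: u_1=11/72 ∈ [3/50, 4/25) → index 2
j=2: u_2=17/72 ∈ [11/50, 9/25) → index 4
j=3: u_3=23/72 ∈ [11/50, 9/25) → index 4
j=4: u_4=29/72 ∈ [9/25, 11/25) → index 5
j=5: u_5=35/72 ∈ [11/25, 3/5) → index 6
j=6: u_6=41/72 ∈ [11/25, 3/5) → index 6
j=7: u_7=47/72 ∈ [3/5, 19/25) → index 7
j=8: u_8=53/72 ∈ [3/5, 19/25) → index 7
j=9: u_9=59/72 ∈ [39/50, 24/25) → index 9
j=10: u_10=65/72 ∈ [39/50, 24/25) → index 9
j=11: u_11=71/72 ∈ [24/25, 1) → index 10

2 2 4 4 5 6 6 7 7 9 9 10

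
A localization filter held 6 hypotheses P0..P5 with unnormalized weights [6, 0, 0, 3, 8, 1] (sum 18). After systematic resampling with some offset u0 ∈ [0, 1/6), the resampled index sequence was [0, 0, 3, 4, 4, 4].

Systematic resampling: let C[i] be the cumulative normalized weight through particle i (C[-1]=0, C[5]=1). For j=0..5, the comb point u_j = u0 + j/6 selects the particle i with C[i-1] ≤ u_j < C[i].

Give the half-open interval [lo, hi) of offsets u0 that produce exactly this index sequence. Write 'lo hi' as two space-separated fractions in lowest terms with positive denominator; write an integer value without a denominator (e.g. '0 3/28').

0 1/9

C = [1/3, 1/3, 1/3, 1/2, 17/18, 1]
j=0 picked index 0: u0 ∈ [0, 1/3)
j=1 picked index 0: u0 ∈ [-1/6, 1/6)
j=2 picked index 3: u0 ∈ [0, 1/6)
j=3 picked index 4: u0 ∈ [0, 4/9)
j=4 picked index 4: u0 ∈ [-1/6, 5/18)
j=5 picked index 4: u0 ∈ [-1/3, 1/9)
intersection: [0, 1/9)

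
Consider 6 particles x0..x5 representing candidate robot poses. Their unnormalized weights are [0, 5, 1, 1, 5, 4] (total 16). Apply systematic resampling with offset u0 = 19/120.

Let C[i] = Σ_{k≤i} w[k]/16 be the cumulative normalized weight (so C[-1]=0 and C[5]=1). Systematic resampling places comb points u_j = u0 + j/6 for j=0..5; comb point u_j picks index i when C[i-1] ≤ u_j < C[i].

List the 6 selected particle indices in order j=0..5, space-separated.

C = [0, 5/16, 3/8, 7/16, 3/4, 1]
j=0: u_0=19/120 ∈ [0, 5/16) → index 1
j=1: u_1=13/40 ∈ [5/16, 3/8) → index 2
j=2: u_2=59/120 ∈ [7/16, 3/4) → index 4
j=3: u_3=79/120 ∈ [7/16, 3/4) → index 4
j=4: u_4=33/40 ∈ [3/4, 1) → index 5
j=5: u_5=119/120 ∈ [3/4, 1) → index 5

1 2 4 4 5 5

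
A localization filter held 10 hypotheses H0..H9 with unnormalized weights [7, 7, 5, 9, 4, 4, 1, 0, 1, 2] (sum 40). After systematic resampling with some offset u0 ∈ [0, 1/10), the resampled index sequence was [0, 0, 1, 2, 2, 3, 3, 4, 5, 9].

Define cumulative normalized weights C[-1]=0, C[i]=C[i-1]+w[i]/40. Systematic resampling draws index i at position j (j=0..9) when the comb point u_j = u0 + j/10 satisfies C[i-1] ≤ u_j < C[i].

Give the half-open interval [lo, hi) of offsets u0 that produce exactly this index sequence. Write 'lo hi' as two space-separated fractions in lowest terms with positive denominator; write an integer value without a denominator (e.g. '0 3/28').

C = [7/40, 7/20, 19/40, 7/10, 4/5, 9/10, 37/40, 37/40, 19/20, 1]
j=0 picked index 0: u0 ∈ [0, 7/40)
j=1 picked index 0: u0 ∈ [-1/10, 3/40)
j=2 picked index 1: u0 ∈ [-1/40, 3/20)
j=3 picked index 2: u0 ∈ [1/20, 7/40)
j=4 picked index 2: u0 ∈ [-1/20, 3/40)
j=5 picked index 3: u0 ∈ [-1/40, 1/5)
j=6 picked index 3: u0 ∈ [-1/8, 1/10)
j=7 picked index 4: u0 ∈ [0, 1/10)
j=8 picked index 5: u0 ∈ [0, 1/10)
j=9 picked index 9: u0 ∈ [1/20, 1/10)
intersection: [1/20, 3/40)

1/20 3/40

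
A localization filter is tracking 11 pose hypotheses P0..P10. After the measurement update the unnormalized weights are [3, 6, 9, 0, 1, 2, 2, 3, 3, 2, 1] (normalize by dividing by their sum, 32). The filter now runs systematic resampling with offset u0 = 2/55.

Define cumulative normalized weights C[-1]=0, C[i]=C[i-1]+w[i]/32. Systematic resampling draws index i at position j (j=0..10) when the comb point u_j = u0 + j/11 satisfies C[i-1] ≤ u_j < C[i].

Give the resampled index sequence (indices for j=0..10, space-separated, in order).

C = [3/32, 9/32, 9/16, 9/16, 19/32, 21/32, 23/32, 13/16, 29/32, 31/32, 1]
j=0: u_0=2/55 ∈ [0, 3/32) → index 0
j=1: u_1=7/55 ∈ [3/32, 9/32) → index 1
j=2: u_2=12/55 ∈ [3/32, 9/32) → index 1
j=3: u_3=17/55 ∈ [9/32, 9/16) → index 2
j=4: u_4=2/5 ∈ [9/32, 9/16) → index 2
j=5: u_5=27/55 ∈ [9/32, 9/16) → index 2
j=6: u_6=32/55 ∈ [9/16, 19/32) → index 4
j=7: u_7=37/55 ∈ [21/32, 23/32) → index 6
j=8: u_8=42/55 ∈ [23/32, 13/16) → index 7
j=9: u_9=47/55 ∈ [13/16, 29/32) → index 8
j=10: u_10=52/55 ∈ [29/32, 31/32) → index 9

0 1 1 2 2 2 4 6 7 8 9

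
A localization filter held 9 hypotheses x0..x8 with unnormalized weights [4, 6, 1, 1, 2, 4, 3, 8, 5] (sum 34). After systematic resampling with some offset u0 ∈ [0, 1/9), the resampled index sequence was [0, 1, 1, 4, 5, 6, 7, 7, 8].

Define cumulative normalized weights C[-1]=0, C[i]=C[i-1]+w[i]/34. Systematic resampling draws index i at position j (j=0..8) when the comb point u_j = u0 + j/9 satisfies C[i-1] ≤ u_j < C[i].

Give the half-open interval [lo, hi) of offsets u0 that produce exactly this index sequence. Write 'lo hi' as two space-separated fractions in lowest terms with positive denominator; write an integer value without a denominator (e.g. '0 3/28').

C = [2/17, 5/17, 11/34, 6/17, 7/17, 9/17, 21/34, 29/34, 1]
j=0 picked index 0: u0 ∈ [0, 2/17)
j=1 picked index 1: u0 ∈ [1/153, 28/153)
j=2 picked index 1: u0 ∈ [-16/153, 11/153)
j=3 picked index 4: u0 ∈ [1/51, 4/51)
j=4 picked index 5: u0 ∈ [-5/153, 13/153)
j=5 picked index 6: u0 ∈ [-4/153, 19/306)
j=6 picked index 7: u0 ∈ [-5/102, 19/102)
j=7 picked index 7: u0 ∈ [-49/306, 23/306)
j=8 picked index 8: u0 ∈ [-11/306, 1/9)
intersection: [1/51, 19/306)

1/51 19/306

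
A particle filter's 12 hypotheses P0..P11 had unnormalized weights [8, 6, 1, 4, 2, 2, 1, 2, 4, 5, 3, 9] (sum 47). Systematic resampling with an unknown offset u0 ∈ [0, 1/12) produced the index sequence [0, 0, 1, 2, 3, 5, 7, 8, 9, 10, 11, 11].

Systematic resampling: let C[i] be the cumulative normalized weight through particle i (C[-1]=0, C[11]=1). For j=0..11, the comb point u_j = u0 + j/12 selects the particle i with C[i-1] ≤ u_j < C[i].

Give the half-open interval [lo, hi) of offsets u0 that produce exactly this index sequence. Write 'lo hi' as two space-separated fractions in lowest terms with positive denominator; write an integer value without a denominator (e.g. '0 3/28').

C = [8/47, 14/47, 15/47, 19/47, 21/47, 23/47, 24/47, 26/47, 30/47, 35/47, 38/47, 1]
j=0 picked index 0: u0 ∈ [0, 8/47)
j=1 picked index 0: u0 ∈ [-1/12, 49/564)
j=2 picked index 1: u0 ∈ [1/282, 37/282)
j=3 picked index 2: u0 ∈ [9/188, 13/188)
j=4 picked index 3: u0 ∈ [-2/141, 10/141)
j=5 picked index 5: u0 ∈ [17/564, 41/564)
j=6 picked index 7: u0 ∈ [1/94, 5/94)
j=7 picked index 8: u0 ∈ [-17/564, 31/564)
j=8 picked index 9: u0 ∈ [-4/141, 11/141)
j=9 picked index 10: u0 ∈ [-1/188, 11/188)
j=10 picked index 11: u0 ∈ [-7/282, 1/6)
j=11 picked index 11: u0 ∈ [-61/564, 1/12)
intersection: [9/188, 5/94)

9/188 5/94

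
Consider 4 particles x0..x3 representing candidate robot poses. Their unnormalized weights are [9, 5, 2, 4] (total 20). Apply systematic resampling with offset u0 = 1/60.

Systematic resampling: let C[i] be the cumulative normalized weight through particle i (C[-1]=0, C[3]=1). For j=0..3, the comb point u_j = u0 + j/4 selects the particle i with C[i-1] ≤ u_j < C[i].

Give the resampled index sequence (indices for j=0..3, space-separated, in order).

0 0 1 2

C = [9/20, 7/10, 4/5, 1]
j=0: u_0=1/60 ∈ [0, 9/20) → index 0
j=1: u_1=4/15 ∈ [0, 9/20) → index 0
j=2: u_2=31/60 ∈ [9/20, 7/10) → index 1
j=3: u_3=23/30 ∈ [7/10, 4/5) → index 2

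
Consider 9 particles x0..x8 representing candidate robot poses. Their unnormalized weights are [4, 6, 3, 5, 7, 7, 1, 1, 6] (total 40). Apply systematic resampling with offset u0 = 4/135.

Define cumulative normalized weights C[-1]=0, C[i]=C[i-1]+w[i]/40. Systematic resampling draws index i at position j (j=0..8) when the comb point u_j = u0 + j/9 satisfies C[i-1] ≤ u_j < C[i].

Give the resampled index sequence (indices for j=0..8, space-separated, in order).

C = [1/10, 1/4, 13/40, 9/20, 5/8, 4/5, 33/40, 17/20, 1]
j=0: u_0=4/135 ∈ [0, 1/10) → index 0
j=1: u_1=19/135 ∈ [1/10, 1/4) → index 1
j=2: u_2=34/135 ∈ [1/4, 13/40) → index 2
j=3: u_3=49/135 ∈ [13/40, 9/20) → index 3
j=4: u_4=64/135 ∈ [9/20, 5/8) → index 4
j=5: u_5=79/135 ∈ [9/20, 5/8) → index 4
j=6: u_6=94/135 ∈ [5/8, 4/5) → index 5
j=7: u_7=109/135 ∈ [4/5, 33/40) → index 6
j=8: u_8=124/135 ∈ [17/20, 1) → index 8

0 1 2 3 4 4 5 6 8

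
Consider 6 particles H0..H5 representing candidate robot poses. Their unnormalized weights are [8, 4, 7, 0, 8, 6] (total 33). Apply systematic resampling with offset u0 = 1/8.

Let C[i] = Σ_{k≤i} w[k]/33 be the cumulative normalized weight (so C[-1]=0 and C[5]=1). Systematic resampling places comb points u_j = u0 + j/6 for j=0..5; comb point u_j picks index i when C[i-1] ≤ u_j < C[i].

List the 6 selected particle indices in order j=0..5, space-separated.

C = [8/33, 4/11, 19/33, 19/33, 9/11, 1]
j=0: u_0=1/8 ∈ [0, 8/33) → index 0
j=1: u_1=7/24 ∈ [8/33, 4/11) → index 1
j=2: u_2=11/24 ∈ [4/11, 19/33) → index 2
j=3: u_3=5/8 ∈ [19/33, 9/11) → index 4
j=4: u_4=19/24 ∈ [19/33, 9/11) → index 4
j=5: u_5=23/24 ∈ [9/11, 1) → index 5

0 1 2 4 4 5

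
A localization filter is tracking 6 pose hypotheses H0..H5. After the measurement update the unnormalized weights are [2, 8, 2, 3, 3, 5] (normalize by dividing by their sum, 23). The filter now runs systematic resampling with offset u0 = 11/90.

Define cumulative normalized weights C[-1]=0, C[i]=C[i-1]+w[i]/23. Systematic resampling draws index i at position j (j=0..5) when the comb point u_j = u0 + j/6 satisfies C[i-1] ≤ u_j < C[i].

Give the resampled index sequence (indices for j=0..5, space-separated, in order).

1 1 2 3 5 5

C = [2/23, 10/23, 12/23, 15/23, 18/23, 1]
j=0: u_0=11/90 ∈ [2/23, 10/23) → index 1
j=1: u_1=13/45 ∈ [2/23, 10/23) → index 1
j=2: u_2=41/90 ∈ [10/23, 12/23) → index 2
j=3: u_3=28/45 ∈ [12/23, 15/23) → index 3
j=4: u_4=71/90 ∈ [18/23, 1) → index 5
j=5: u_5=43/45 ∈ [18/23, 1) → index 5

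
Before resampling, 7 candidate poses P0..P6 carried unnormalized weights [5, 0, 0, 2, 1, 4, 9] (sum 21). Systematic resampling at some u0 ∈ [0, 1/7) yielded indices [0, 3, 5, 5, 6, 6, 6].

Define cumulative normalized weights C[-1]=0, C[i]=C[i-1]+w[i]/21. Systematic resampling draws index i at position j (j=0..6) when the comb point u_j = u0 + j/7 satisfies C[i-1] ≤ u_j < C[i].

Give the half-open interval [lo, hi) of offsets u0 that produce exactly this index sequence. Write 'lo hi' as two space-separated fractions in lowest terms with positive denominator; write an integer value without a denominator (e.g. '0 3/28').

2/21 1/7

C = [5/21, 5/21, 5/21, 1/3, 8/21, 4/7, 1]
j=0 picked index 0: u0 ∈ [0, 5/21)
j=1 picked index 3: u0 ∈ [2/21, 4/21)
j=2 picked index 5: u0 ∈ [2/21, 2/7)
j=3 picked index 5: u0 ∈ [-1/21, 1/7)
j=4 picked index 6: u0 ∈ [0, 3/7)
j=5 picked index 6: u0 ∈ [-1/7, 2/7)
j=6 picked index 6: u0 ∈ [-2/7, 1/7)
intersection: [2/21, 1/7)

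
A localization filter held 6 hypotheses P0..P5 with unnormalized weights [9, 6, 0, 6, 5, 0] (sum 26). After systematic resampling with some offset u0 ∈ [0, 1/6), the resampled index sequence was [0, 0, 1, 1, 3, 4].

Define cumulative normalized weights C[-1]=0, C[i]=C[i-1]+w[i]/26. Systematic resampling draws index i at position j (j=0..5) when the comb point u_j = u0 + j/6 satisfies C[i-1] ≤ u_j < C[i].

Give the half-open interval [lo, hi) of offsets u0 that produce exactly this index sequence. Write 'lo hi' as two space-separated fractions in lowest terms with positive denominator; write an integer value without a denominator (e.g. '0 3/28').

C = [9/26, 15/26, 15/26, 21/26, 1, 1]
j=0 picked index 0: u0 ∈ [0, 9/26)
j=1 picked index 0: u0 ∈ [-1/6, 7/39)
j=2 picked index 1: u0 ∈ [1/78, 19/78)
j=3 picked index 1: u0 ∈ [-2/13, 1/13)
j=4 picked index 3: u0 ∈ [-7/78, 11/78)
j=5 picked index 4: u0 ∈ [-1/39, 1/6)
intersection: [1/78, 1/13)

1/78 1/13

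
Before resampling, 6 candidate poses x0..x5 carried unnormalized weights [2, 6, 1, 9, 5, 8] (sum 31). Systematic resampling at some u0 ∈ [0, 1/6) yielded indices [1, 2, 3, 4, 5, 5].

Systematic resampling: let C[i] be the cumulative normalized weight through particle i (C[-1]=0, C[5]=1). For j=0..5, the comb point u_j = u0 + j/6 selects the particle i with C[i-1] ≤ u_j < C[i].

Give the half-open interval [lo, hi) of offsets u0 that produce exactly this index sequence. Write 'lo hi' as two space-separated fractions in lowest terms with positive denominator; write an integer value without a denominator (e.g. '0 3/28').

C = [2/31, 8/31, 9/31, 18/31, 23/31, 1]
j=0 picked index 1: u0 ∈ [2/31, 8/31)
j=1 picked index 2: u0 ∈ [17/186, 23/186)
j=2 picked index 3: u0 ∈ [-4/93, 23/93)
j=3 picked index 4: u0 ∈ [5/62, 15/62)
j=4 picked index 5: u0 ∈ [7/93, 1/3)
j=5 picked index 5: u0 ∈ [-17/186, 1/6)
intersection: [17/186, 23/186)

17/186 23/186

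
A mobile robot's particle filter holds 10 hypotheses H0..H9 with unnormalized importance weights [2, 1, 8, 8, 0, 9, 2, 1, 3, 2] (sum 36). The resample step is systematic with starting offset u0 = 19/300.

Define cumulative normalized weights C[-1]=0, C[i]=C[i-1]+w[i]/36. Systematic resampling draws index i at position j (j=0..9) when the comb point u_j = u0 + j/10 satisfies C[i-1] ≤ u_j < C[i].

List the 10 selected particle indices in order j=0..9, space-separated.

1 2 2 3 3 5 5 5 8 9

C = [1/18, 1/12, 11/36, 19/36, 19/36, 7/9, 5/6, 31/36, 17/18, 1]
j=0: u_0=19/300 ∈ [1/18, 1/12) → index 1
j=1: u_1=49/300 ∈ [1/12, 11/36) → index 2
j=2: u_2=79/300 ∈ [1/12, 11/36) → index 2
j=3: u_3=109/300 ∈ [11/36, 19/36) → index 3
j=4: u_4=139/300 ∈ [11/36, 19/36) → index 3
j=5: u_5=169/300 ∈ [19/36, 7/9) → index 5
j=6: u_6=199/300 ∈ [19/36, 7/9) → index 5
j=7: u_7=229/300 ∈ [19/36, 7/9) → index 5
j=8: u_8=259/300 ∈ [31/36, 17/18) → index 8
j=9: u_9=289/300 ∈ [17/18, 1) → index 9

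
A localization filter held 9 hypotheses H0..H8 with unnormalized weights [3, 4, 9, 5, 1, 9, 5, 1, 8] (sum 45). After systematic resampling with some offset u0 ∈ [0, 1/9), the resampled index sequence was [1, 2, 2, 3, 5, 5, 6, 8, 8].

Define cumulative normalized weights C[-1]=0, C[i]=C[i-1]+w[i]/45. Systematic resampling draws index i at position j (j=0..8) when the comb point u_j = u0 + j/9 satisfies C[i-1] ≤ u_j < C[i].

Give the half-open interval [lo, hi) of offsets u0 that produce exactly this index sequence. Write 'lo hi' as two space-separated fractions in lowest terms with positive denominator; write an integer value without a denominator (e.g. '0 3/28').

1/15 1/9

C = [1/15, 7/45, 16/45, 7/15, 22/45, 31/45, 4/5, 37/45, 1]
j=0 picked index 1: u0 ∈ [1/15, 7/45)
j=1 picked index 2: u0 ∈ [2/45, 11/45)
j=2 picked index 2: u0 ∈ [-1/15, 2/15)
j=3 picked index 3: u0 ∈ [1/45, 2/15)
j=4 picked index 5: u0 ∈ [2/45, 11/45)
j=5 picked index 5: u0 ∈ [-1/15, 2/15)
j=6 picked index 6: u0 ∈ [1/45, 2/15)
j=7 picked index 8: u0 ∈ [2/45, 2/9)
j=8 picked index 8: u0 ∈ [-1/15, 1/9)
intersection: [1/15, 1/9)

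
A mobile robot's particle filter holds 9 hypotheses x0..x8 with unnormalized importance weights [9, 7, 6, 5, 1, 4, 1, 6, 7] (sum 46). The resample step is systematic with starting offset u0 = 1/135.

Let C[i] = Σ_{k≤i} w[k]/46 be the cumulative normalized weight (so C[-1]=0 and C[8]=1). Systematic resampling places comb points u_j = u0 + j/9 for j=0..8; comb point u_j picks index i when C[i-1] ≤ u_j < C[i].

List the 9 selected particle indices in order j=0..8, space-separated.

0 0 1 1 2 3 5 7 8

C = [9/46, 8/23, 11/23, 27/46, 14/23, 16/23, 33/46, 39/46, 1]
j=0: u_0=1/135 ∈ [0, 9/46) → index 0
j=1: u_1=16/135 ∈ [0, 9/46) → index 0
j=2: u_2=31/135 ∈ [9/46, 8/23) → index 1
j=3: u_3=46/135 ∈ [9/46, 8/23) → index 1
j=4: u_4=61/135 ∈ [8/23, 11/23) → index 2
j=5: u_5=76/135 ∈ [11/23, 27/46) → index 3
j=6: u_6=91/135 ∈ [14/23, 16/23) → index 5
j=7: u_7=106/135 ∈ [33/46, 39/46) → index 7
j=8: u_8=121/135 ∈ [39/46, 1) → index 8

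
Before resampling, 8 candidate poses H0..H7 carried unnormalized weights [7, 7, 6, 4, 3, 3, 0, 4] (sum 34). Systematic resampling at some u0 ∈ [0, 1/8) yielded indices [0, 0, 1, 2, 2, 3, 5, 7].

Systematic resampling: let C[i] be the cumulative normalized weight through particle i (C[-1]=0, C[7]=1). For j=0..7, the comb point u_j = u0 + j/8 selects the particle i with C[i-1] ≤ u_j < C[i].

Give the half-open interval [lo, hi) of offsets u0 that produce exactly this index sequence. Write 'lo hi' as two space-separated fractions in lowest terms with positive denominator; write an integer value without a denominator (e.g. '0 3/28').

C = [7/34, 7/17, 10/17, 12/17, 27/34, 15/17, 15/17, 1]
j=0 picked index 0: u0 ∈ [0, 7/34)
j=1 picked index 0: u0 ∈ [-1/8, 11/136)
j=2 picked index 1: u0 ∈ [-3/68, 11/68)
j=3 picked index 2: u0 ∈ [5/136, 29/136)
j=4 picked index 2: u0 ∈ [-3/34, 3/34)
j=5 picked index 3: u0 ∈ [-5/136, 11/136)
j=6 picked index 5: u0 ∈ [3/68, 9/68)
j=7 picked index 7: u0 ∈ [1/136, 1/8)
intersection: [3/68, 11/136)

3/68 11/136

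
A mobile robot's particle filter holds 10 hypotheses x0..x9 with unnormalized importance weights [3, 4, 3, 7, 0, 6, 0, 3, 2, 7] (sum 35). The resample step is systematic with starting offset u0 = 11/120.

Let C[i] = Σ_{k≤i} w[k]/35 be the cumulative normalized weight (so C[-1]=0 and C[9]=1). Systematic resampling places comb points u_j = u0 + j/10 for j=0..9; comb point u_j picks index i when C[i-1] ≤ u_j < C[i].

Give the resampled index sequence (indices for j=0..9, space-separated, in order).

1 1 3 3 5 5 7 8 9 9

C = [3/35, 1/5, 2/7, 17/35, 17/35, 23/35, 23/35, 26/35, 4/5, 1]
j=0: u_0=11/120 ∈ [3/35, 1/5) → index 1
j=1: u_1=23/120 ∈ [3/35, 1/5) → index 1
j=2: u_2=7/24 ∈ [2/7, 17/35) → index 3
j=3: u_3=47/120 ∈ [2/7, 17/35) → index 3
j=4: u_4=59/120 ∈ [17/35, 23/35) → index 5
j=5: u_5=71/120 ∈ [17/35, 23/35) → index 5
j=6: u_6=83/120 ∈ [23/35, 26/35) → index 7
j=7: u_7=19/24 ∈ [26/35, 4/5) → index 8
j=8: u_8=107/120 ∈ [4/5, 1) → index 9
j=9: u_9=119/120 ∈ [4/5, 1) → index 9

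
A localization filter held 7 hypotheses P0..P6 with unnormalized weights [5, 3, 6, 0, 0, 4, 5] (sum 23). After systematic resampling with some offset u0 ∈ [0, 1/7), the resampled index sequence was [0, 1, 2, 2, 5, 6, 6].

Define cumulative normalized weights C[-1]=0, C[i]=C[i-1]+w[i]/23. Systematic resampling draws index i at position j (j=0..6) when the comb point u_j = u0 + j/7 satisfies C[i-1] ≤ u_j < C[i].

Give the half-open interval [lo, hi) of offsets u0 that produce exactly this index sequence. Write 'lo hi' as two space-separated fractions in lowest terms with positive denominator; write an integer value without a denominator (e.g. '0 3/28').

C = [5/23, 8/23, 14/23, 14/23, 14/23, 18/23, 1]
j=0 picked index 0: u0 ∈ [0, 5/23)
j=1 picked index 1: u0 ∈ [12/161, 33/161)
j=2 picked index 2: u0 ∈ [10/161, 52/161)
j=3 picked index 2: u0 ∈ [-13/161, 29/161)
j=4 picked index 5: u0 ∈ [6/161, 34/161)
j=5 picked index 6: u0 ∈ [11/161, 2/7)
j=6 picked index 6: u0 ∈ [-12/161, 1/7)
intersection: [12/161, 1/7)

12/161 1/7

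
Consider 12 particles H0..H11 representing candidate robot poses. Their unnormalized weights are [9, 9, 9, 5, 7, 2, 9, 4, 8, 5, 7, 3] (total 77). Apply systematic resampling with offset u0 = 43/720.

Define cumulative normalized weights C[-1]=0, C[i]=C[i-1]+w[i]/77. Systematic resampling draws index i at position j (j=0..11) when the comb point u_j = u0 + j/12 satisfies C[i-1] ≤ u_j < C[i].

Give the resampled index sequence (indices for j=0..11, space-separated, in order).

0 1 1 2 3 4 6 6 8 9 10 11

C = [9/77, 18/77, 27/77, 32/77, 39/77, 41/77, 50/77, 54/77, 62/77, 67/77, 74/77, 1]
j=0: u_0=43/720 ∈ [0, 9/77) → index 0
j=1: u_1=103/720 ∈ [9/77, 18/77) → index 1
j=2: u_2=163/720 ∈ [9/77, 18/77) → index 1
j=3: u_3=223/720 ∈ [18/77, 27/77) → index 2
j=4: u_4=283/720 ∈ [27/77, 32/77) → index 3
j=5: u_5=343/720 ∈ [32/77, 39/77) → index 4
j=6: u_6=403/720 ∈ [41/77, 50/77) → index 6
j=7: u_7=463/720 ∈ [41/77, 50/77) → index 6
j=8: u_8=523/720 ∈ [54/77, 62/77) → index 8
j=9: u_9=583/720 ∈ [62/77, 67/77) → index 9
j=10: u_10=643/720 ∈ [67/77, 74/77) → index 10
j=11: u_11=703/720 ∈ [74/77, 1) → index 11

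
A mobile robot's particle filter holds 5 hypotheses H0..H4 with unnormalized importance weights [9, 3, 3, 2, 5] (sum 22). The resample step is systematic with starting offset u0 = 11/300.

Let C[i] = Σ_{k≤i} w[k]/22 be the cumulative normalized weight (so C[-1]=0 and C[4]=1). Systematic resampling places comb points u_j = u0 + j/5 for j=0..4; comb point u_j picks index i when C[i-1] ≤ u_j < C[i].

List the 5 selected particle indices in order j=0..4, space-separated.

0 0 1 2 4

C = [9/22, 6/11, 15/22, 17/22, 1]
j=0: u_0=11/300 ∈ [0, 9/22) → index 0
j=1: u_1=71/300 ∈ [0, 9/22) → index 0
j=2: u_2=131/300 ∈ [9/22, 6/11) → index 1
j=3: u_3=191/300 ∈ [6/11, 15/22) → index 2
j=4: u_4=251/300 ∈ [17/22, 1) → index 4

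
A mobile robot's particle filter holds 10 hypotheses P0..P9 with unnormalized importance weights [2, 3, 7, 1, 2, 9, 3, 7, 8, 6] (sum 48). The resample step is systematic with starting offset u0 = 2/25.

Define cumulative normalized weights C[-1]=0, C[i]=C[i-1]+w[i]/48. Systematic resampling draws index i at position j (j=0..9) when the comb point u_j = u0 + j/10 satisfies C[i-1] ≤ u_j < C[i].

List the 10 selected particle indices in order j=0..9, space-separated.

1 2 4 5 5 7 7 8 9 9

C = [1/24, 5/48, 1/4, 13/48, 5/16, 1/2, 9/16, 17/24, 7/8, 1]
j=0: u_0=2/25 ∈ [1/24, 5/48) → index 1
j=1: u_1=9/50 ∈ [5/48, 1/4) → index 2
j=2: u_2=7/25 ∈ [13/48, 5/16) → index 4
j=3: u_3=19/50 ∈ [5/16, 1/2) → index 5
j=4: u_4=12/25 ∈ [5/16, 1/2) → index 5
j=5: u_5=29/50 ∈ [9/16, 17/24) → index 7
j=6: u_6=17/25 ∈ [9/16, 17/24) → index 7
j=7: u_7=39/50 ∈ [17/24, 7/8) → index 8
j=8: u_8=22/25 ∈ [7/8, 1) → index 9
j=9: u_9=49/50 ∈ [7/8, 1) → index 9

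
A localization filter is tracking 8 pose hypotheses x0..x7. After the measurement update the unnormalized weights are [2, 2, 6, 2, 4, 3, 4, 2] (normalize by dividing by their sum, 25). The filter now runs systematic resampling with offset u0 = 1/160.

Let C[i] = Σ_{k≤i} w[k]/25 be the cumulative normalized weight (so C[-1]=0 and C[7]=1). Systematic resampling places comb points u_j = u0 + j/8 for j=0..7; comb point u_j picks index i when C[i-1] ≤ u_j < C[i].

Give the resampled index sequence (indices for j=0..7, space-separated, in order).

0 1 2 2 4 4 5 6

C = [2/25, 4/25, 2/5, 12/25, 16/25, 19/25, 23/25, 1]
j=0: u_0=1/160 ∈ [0, 2/25) → index 0
j=1: u_1=21/160 ∈ [2/25, 4/25) → index 1
j=2: u_2=41/160 ∈ [4/25, 2/5) → index 2
j=3: u_3=61/160 ∈ [4/25, 2/5) → index 2
j=4: u_4=81/160 ∈ [12/25, 16/25) → index 4
j=5: u_5=101/160 ∈ [12/25, 16/25) → index 4
j=6: u_6=121/160 ∈ [16/25, 19/25) → index 5
j=7: u_7=141/160 ∈ [19/25, 23/25) → index 6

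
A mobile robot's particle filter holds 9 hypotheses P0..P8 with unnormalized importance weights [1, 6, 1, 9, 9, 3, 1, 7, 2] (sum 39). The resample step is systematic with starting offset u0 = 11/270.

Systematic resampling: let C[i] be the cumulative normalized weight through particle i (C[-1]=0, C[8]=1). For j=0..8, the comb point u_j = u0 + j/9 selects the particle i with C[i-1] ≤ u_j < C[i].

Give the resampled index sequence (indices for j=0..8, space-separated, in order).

C = [1/39, 7/39, 8/39, 17/39, 2/3, 29/39, 10/13, 37/39, 1]
j=0: u_0=11/270 ∈ [1/39, 7/39) → index 1
j=1: u_1=41/270 ∈ [1/39, 7/39) → index 1
j=2: u_2=71/270 ∈ [8/39, 17/39) → index 3
j=3: u_3=101/270 ∈ [8/39, 17/39) → index 3
j=4: u_4=131/270 ∈ [17/39, 2/3) → index 4
j=5: u_5=161/270 ∈ [17/39, 2/3) → index 4
j=6: u_6=191/270 ∈ [2/3, 29/39) → index 5
j=7: u_7=221/270 ∈ [10/13, 37/39) → index 7
j=8: u_8=251/270 ∈ [10/13, 37/39) → index 7

1 1 3 3 4 4 5 7 7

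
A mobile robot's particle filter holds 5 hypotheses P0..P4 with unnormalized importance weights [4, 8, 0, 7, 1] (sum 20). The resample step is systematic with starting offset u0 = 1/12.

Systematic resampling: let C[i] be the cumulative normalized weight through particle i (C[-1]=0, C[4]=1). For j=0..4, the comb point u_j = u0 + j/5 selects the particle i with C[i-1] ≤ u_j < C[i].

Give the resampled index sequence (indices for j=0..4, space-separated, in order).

0 1 1 3 3

C = [1/5, 3/5, 3/5, 19/20, 1]
j=0: u_0=1/12 ∈ [0, 1/5) → index 0
j=1: u_1=17/60 ∈ [1/5, 3/5) → index 1
j=2: u_2=29/60 ∈ [1/5, 3/5) → index 1
j=3: u_3=41/60 ∈ [3/5, 19/20) → index 3
j=4: u_4=53/60 ∈ [3/5, 19/20) → index 3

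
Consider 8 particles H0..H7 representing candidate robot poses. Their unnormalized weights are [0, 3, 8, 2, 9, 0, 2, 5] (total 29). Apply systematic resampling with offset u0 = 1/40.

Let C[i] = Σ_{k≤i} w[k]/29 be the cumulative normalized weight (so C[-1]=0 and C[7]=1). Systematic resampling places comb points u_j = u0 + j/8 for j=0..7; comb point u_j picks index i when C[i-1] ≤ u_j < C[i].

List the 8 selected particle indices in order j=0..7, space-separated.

1 2 2 3 4 4 6 7

C = [0, 3/29, 11/29, 13/29, 22/29, 22/29, 24/29, 1]
j=0: u_0=1/40 ∈ [0, 3/29) → index 1
j=1: u_1=3/20 ∈ [3/29, 11/29) → index 2
j=2: u_2=11/40 ∈ [3/29, 11/29) → index 2
j=3: u_3=2/5 ∈ [11/29, 13/29) → index 3
j=4: u_4=21/40 ∈ [13/29, 22/29) → index 4
j=5: u_5=13/20 ∈ [13/29, 22/29) → index 4
j=6: u_6=31/40 ∈ [22/29, 24/29) → index 6
j=7: u_7=9/10 ∈ [24/29, 1) → index 7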